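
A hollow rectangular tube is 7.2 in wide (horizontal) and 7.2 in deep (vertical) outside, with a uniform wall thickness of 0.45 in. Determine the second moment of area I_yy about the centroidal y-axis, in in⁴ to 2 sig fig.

Decompose the section into non-overlapping parts with the origin at the bottom-left of its bounding rectangle.
Outer rectangle: 7.2 × 7.2, A = 51.84 in², x = 3.6 in, Ī = 223.9 in⁴.
Inner void (subtracted): 6.3 × 6.3, A = 39.69 in², x = 3.6 in, Ī = 131.3 in⁴.
By symmetry the centroid is at mid-width, x̄ = 3.6 in.
All pieces are centred on the centroidal y-axis, so I = ΣĪ (holes subtracted) = 92.67 in⁴.

I_yy ≈ 93 in⁴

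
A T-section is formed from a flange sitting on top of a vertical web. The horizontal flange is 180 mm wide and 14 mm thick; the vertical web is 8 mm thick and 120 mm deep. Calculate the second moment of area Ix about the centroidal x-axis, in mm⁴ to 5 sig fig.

Ix ≈ 4.3138 × 10⁶ mm⁴

Treat the section as a set of non-overlapping primitives; coordinates are from the bounding-box lower-left.
Flange: 180 × 14, A = 2 520 mm², y = 127 mm, Ī = 41 160 mm⁴.
Web: 8 × 120, A = 960 mm², y = 60 mm, Ī = 1 152 000 mm⁴.
Centroid: ȳ = ΣA·y / ΣA = 108.5172 mm.
Transfer each piece to the centroidal x-axis using Ī + A·d² with d = y − 108.5172:
  flange: d = 18.48276 mm → contributes +902023.2 mm⁴
  web: d = -48.51724 mm → contributes +3 411 766 mm⁴
Total I = 4 313 789 mm⁴.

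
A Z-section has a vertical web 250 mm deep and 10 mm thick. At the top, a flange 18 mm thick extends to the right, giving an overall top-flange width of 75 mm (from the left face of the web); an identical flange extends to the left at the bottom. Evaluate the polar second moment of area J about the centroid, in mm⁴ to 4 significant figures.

Decompose the section into non-overlapping parts with the origin at the bottom-left of its bounding rectangle.
Web: 10 × 250, A = 2 500 mm², y = 125 mm, Ī = 13 020 833 mm⁴.
Top flange (beyond web): 65 × 18, A = 1 170 mm², y = 241 mm, Ī = 31 590 mm⁴.
Bottom flange (beyond web): 65 × 18, A = 1 170 mm², y = 9 mm, Ī = 31 590 mm⁴.
Centroid: ȳ = ΣA·y / ΣA = 125 mm.
Transfer each piece to the centroidal x-axis using Ī + A·d² with d = y − 125:
  web: d = 0 mm → contributes +13 020 833 mm⁴
  top flange (beyond web): d = 116 mm → contributes +15 775 110 mm⁴
  bottom flange (beyond web): d = -116 mm → contributes +15 775 110 mm⁴
Total I = 44 571 053 mm⁴.
For the y-axis: x̄ = 70 mm.
Repeating about the centroidal y-axis gives I_y = 4 135 333 mm⁴.
Polar second moment: J = I_x + I_y = 48 706 387 mm⁴.

J ≈ 4.871 × 10⁷ mm⁴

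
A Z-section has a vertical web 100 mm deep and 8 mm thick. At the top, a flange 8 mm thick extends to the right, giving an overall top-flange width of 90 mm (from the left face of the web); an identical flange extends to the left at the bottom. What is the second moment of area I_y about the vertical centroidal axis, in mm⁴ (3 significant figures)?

I_y ≈ 3.40 × 10⁶ mm⁴

Decompose the section into non-overlapping parts with the origin at the bottom-left of its bounding rectangle.
Web: 8 × 100, A = 800 mm², x = 86 mm, Ī = 4266.7 mm⁴.
Top flange (beyond web): 82 × 8, A = 656 mm², x = 131 mm, Ī = 367 579 mm⁴.
Bottom flange (beyond web): 82 × 8, A = 656 mm², x = 41 mm, Ī = 367 579 mm⁴.
Centroid: x̄ = ΣA·x / ΣA = 86 mm.
Transfer each piece to the vertical centroidal axis using Ī + A·d² with d = x − 86:
  web: d = 0 mm → contributes +4266.7 mm⁴
  top flange (beyond web): d = 45 mm → contributes +1 695 979 mm⁴
  bottom flange (beyond web): d = -45 mm → contributes +1 695 979 mm⁴
Total I = 3 396 224 mm⁴.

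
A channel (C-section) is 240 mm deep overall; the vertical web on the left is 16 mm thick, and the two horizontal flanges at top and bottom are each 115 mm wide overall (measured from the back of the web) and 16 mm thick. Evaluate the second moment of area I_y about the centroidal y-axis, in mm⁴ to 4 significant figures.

Treat the section as a set of non-overlapping primitives; coordinates are from the bounding-box lower-left.
Web: 16 × 240, A = 3 840 mm², x = 8 mm, Ī = 81 920 mm⁴.
Top flange (beyond web): 99 × 16, A = 1 584 mm², x = 65.5 mm, Ī = 1 293 732 mm⁴.
Bottom flange (beyond web): 99 × 16, A = 1 584 mm², x = 65.5 mm, Ī = 1 293 732 mm⁴.
Centroid: x̄ = ΣA·x / ΣA = 33.9932 mm.
Transfer each piece to the centroidal y-axis using Ī + A·d² with d = x − 33.9932:
  web: d = -25.9932 mm → contributes +2 676 393 mm⁴
  top flange (beyond web): d = 31.5068 mm → contributes +2 866 140 mm⁴
  bottom flange (beyond web): d = 31.5068 mm → contributes +2 866 140 mm⁴
Total I = 8 408 672 mm⁴.

I_y ≈ 8.409 × 10⁶ mm⁴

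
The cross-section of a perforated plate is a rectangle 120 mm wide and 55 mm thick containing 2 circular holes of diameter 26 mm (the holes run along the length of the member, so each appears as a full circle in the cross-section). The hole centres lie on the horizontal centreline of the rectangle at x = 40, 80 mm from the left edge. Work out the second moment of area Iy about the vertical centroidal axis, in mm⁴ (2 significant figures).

Treat the section as a set of non-overlapping primitives; coordinates are from the bounding-box lower-left.
Plate: 120 × 55, A = 6 600 mm², x = 60 mm, Ī = 7 920 000 mm⁴.
Hole 1 (subtracted): ⌀26, A = 530.9 mm², x = 40 mm, Ī = 22 432 mm⁴.
Hole 2 (subtracted): ⌀26, A = 530.9 mm², x = 80 mm, Ī = 22 432 mm⁴.
By symmetry the centroid is at mid-width, x̄ = 60 mm.
Transfer each piece to the vertical centroidal axis using Ī + A·d² with d = x − 60:
  plate: d = 0 mm → contributes +7 920 000 mm⁴
  hole 1: d = -20 mm → contributes −234 803 mm⁴
  hole 2: d = 20 mm → contributes −234 803 mm⁴
Total I = 7 450 393 mm⁴.

Iy ≈ 7.5 × 10⁶ mm⁴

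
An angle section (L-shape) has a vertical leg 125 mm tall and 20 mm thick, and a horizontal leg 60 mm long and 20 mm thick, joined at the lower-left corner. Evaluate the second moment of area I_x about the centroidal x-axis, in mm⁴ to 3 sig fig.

Decompose the section into non-overlapping parts with the origin at the bottom-left of its bounding rectangle.
Vertical leg: 20 × 125, A = 2 500 mm², y = 62.5 mm, Ī = 3 255 208 mm⁴.
Horizontal leg (remainder): 40 × 20, A = 800 mm², y = 10 mm, Ī = 26 667 mm⁴.
Centroid: ȳ = ΣA·y / ΣA = 49.773 mm.
Transfer each piece to the centroidal x-axis using Ī + A·d² with d = y − 49.773:
  vertical leg: d = 12.727 mm → contributes +3 660 167 mm⁴
  horizontal leg (remainder): d = -39.773 mm → contributes +1 292 163 mm⁴
Total I = 4 952 330 mm⁴.

I_x ≈ 4.95 × 10⁶ mm⁴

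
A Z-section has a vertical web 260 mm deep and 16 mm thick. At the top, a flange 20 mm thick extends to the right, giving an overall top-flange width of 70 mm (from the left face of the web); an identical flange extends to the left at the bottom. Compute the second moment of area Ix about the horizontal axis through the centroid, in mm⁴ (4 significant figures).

Break the section into simple shapes (no overlaps), measuring from the bottom-left corner of the bounding box.
Web: 16 × 260, A = 4 160 mm², y = 130 mm, Ī = 23 434 667 mm⁴.
Top flange (beyond web): 54 × 20, A = 1 080 mm², y = 250 mm, Ī = 36 000 mm⁴.
Bottom flange (beyond web): 54 × 20, A = 1 080 mm², y = 10 mm, Ī = 36 000 mm⁴.
Centroid: ȳ = ΣA·y / ΣA = 130 mm.
Transfer each piece to the horizontal axis through the centroid using Ī + A·d² with d = y − 130:
  web: d = 0 mm → contributes +23 434 667 mm⁴
  top flange (beyond web): d = 120 mm → contributes +15 588 000 mm⁴
  bottom flange (beyond web): d = -120 mm → contributes +15 588 000 mm⁴
Total I = 54 610 667 mm⁴.

Ix ≈ 5.461 × 10⁷ mm⁴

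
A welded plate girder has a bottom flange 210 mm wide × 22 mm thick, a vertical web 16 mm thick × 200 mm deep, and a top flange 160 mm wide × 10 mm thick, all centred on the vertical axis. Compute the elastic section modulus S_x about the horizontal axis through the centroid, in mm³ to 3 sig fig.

Break the section into simple shapes (no overlaps), measuring from the bottom-left corner of the bounding box.
Bottom plate: 210 × 22, A = 4 620 mm², y = 11 mm, Ī = 186 340 mm⁴.
Web plate: 16 × 200, A = 3 200 mm², y = 122 mm, Ī = 10 666 667 mm⁴.
Top plate: 160 × 10, A = 1 600 mm², y = 227 mm, Ī = 13 333 mm⁴.
Centroid: ȳ = ΣA·y / ΣA = 85.395 mm.
Transfer each piece to the horizontal axis through the centroid using Ī + A·d² with d = y − 85.395:
  bottom plate: d = -74.395 mm → contributes +25 756 200 mm⁴
  web plate: d = 36.605 mm → contributes +14 954 452 mm⁴
  top plate: d = 141.61 mm → contributes +32 096 538 mm⁴
Total I = 72 807 191 mm⁴.
Extreme fibre distance c = 146.61 mm; S = I/c = 496 621 mm³.

S_x ≈ 4.97 × 10⁵ mm³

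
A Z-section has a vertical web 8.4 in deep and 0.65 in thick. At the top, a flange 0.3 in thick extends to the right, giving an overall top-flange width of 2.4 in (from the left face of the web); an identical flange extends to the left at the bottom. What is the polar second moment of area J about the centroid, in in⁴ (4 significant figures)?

J ≈ 51.31 in⁴

Break the section into simple shapes (no overlaps), measuring from the bottom-left corner of the bounding box.
Web: 0.65 × 8.4, A = 5.46 in², y = 4.2 in, Ī = 32.1048 in⁴.
Top flange (beyond web): 1.75 × 0.3, A = 0.525 in², y = 8.25 in, Ī = 0.0039375 in⁴.
Bottom flange (beyond web): 1.75 × 0.3, A = 0.525 in², y = 0.15 in, Ī = 0.0039375 in⁴.
Centroid: ȳ = ΣA·y / ΣA = 4.2 in.
Transfer each piece to the centroidal x-axis using Ī + A·d² with d = y − 4.2:
  web: d = 0 in → contributes +32.1048 in⁴
  top flange (beyond web): d = 4.05 in → contributes +8.61525 in⁴
  bottom flange (beyond web): d = -4.05 in → contributes +8.61525 in⁴
Total I = 49.3353 in⁴.
For the y-axis: x̄ = 2.075 in.
Repeating about the centroidal y-axis gives I_y = 1.97221 in⁴.
Polar second moment: J = I_x + I_y = 51.3075 in⁴.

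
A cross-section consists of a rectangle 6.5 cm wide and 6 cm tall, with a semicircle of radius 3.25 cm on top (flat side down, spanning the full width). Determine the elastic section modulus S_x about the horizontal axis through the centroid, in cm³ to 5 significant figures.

S_x ≈ 71.309 cm³

Split into non-overlapping primitives; take the origin at the lower-left of the bounding box.
Rectangular body: 6.5 × 6, A = 39 cm², y = 3 cm, Ī = 117 cm⁴.
Semicircular cap: semicircle r = 3.25, A = 16.59154 cm², y = 7.379343 cm, Ī = 12.24519 cm⁴.
Centroid: ȳ = ΣA·y / ΣA = 4.307034 cm.
Transfer each piece to the horizontal axis through the centroid using Ī + A·d² with d = y − 4.307034:
  rectangular body: d = -1.307034 cm → contributes +183.6252 cm⁴
  semicircular cap: d = 3.072309 cm → contributes +168.8541 cm⁴
Total I = 352.4792 cm⁴.
Extreme fibre distance c = 4.942966 cm; S = I/c = 71.30926 cm³.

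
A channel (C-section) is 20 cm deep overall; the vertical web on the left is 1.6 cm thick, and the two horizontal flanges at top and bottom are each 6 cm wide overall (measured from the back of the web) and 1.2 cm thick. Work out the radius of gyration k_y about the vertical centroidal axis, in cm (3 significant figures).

Treat the section as a set of non-overlapping primitives; coordinates are from the bounding-box lower-left.
Web: 1.6 × 20, A = 32 cm², x = 0.8 cm, Ī = 6.8267 cm⁴.
Top flange (beyond web): 4.4 × 1.2, A = 5.28 cm², x = 3.8 cm, Ī = 8.5184 cm⁴.
Bottom flange (beyond web): 4.4 × 1.2, A = 5.28 cm², x = 3.8 cm, Ī = 8.5184 cm⁴.
Centroid: x̄ = ΣA·x / ΣA = 1.5444 cm.
Transfer each piece to the vertical centroidal axis using Ī + A·d² with d = x − 1.5444:
  web: d = -0.74436 cm → contributes +24.557 cm⁴
  top flange (beyond web): d = 2.2556 cm → contributes +35.383 cm⁴
  bottom flange (beyond web): d = 2.2556 cm → contributes +35.383 cm⁴
Total I = 95.322 cm⁴.
Radius of gyration: k = √(I/A) = √(95.322 / 42.56) = 1.4966 cm.

k_y ≈ 1.50 cm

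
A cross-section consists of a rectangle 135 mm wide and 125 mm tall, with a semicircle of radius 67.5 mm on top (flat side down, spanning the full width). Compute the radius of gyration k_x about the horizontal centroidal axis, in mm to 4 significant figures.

Split into non-overlapping primitives; take the origin at the lower-left of the bounding box.
Rectangular body: 135 × 125, A = 16 875 mm², y = 62.5 mm, Ī = 21 972 656 mm⁴.
Semicircular cap: semicircle r = 67.5, A = 7156.94 mm², y = 153.648 mm, Ī = 2 278 490 mm⁴.
Centroid: ȳ = ΣA·y / ΣA = 89.6447 mm.
Transfer each piece to the horizontal centroidal axis using Ī + A·d² with d = y − 89.6447:
  rectangular body: d = -27.1447 mm → contributes +34 406 751 mm⁴
  semicircular cap: d = 64.0032 mm → contributes +31 596 233 mm⁴
Total I = 66 002 984 mm⁴.
Radius of gyration: k = √(I/A) = √(66 002 984 / 24031.9) = 52.4068 mm.

k_x ≈ 52.41 mm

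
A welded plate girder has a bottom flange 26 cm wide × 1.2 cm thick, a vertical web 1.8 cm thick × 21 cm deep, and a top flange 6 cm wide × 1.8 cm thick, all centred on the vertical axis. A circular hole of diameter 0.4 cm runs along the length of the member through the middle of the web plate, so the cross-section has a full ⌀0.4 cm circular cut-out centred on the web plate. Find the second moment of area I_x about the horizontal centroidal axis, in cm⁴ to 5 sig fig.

I_x ≈ 6018.3 cm⁴

Break the section into simple shapes (no overlaps), measuring from the bottom-left corner of the bounding box.
Bottom plate: 26 × 1.2, A = 31.2 cm², y = 0.6 cm, Ī = 3.744 cm⁴.
Web plate: 1.8 × 21, A = 37.8 cm², y = 11.7 cm, Ī = 1389.15 cm⁴.
Top plate: 6 × 1.8, A = 10.8 cm², y = 23.1 cm, Ī = 2.916 cm⁴.
Hole (subtracted): ⌀0.4, A = 0.1256637 cm², y = 11.7 cm, Ī = 0.001256637 cm⁴.
Centroid: ȳ = ΣA·y / ΣA = 8.898596 cm.
Transfer each piece to the horizontal centroidal axis using Ī + A·d² with d = y − 8.898596:
  bottom plate: d = -8.298596 cm → contributes +2152.385 cm⁴
  web plate: d = 2.801404 cm → contributes +1685.799 cm⁴
  top plate: d = 14.2014 cm → contributes +2181.059 cm⁴
  hole: d = 2.801404 cm → contributes −0.9874483 cm⁴
Total I = 6018.255 cm⁴.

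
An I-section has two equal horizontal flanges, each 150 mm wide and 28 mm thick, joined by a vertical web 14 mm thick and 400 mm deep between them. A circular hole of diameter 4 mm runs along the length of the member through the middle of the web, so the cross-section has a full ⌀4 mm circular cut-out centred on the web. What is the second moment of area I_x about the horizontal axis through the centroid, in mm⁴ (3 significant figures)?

I_x ≈ 4.60 × 10⁸ mm⁴

Decompose the section into non-overlapping parts with the origin at the bottom-left of its bounding rectangle.
Bottom flange: 150 × 28, A = 4 200 mm², y = 14 mm, Ī = 274 400 mm⁴.
Web: 14 × 400, A = 5 600 mm², y = 228 mm, Ī = 74 666 667 mm⁴.
Top flange: 150 × 28, A = 4 200 mm², y = 442 mm, Ī = 274 400 mm⁴.
Hole (subtracted): ⌀4, A = 12.566 mm², y = 228 mm, Ī = 12.566 mm⁴.
By symmetry the centroid is at mid-height, ȳ = 228 mm.
Transfer each piece to the horizontal axis through the centroid using Ī + A·d² with d = y − 228:
  bottom flange: d = -214 mm → contributes +192 617 600 mm⁴
  web: d = 0 mm → contributes +74 666 667 mm⁴
  top flange: d = 214 mm → contributes +192 617 600 mm⁴
  hole: d = 0 mm → contributes −12.566 mm⁴
Total I = 459 901 854 mm⁴.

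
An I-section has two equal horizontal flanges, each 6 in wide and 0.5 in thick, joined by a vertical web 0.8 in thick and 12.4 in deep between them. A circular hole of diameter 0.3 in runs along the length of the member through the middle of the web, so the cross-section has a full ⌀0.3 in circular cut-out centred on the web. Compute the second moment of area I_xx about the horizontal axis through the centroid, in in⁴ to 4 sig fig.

I_xx ≈ 376.8 in⁴

Treat the section as a set of non-overlapping primitives; coordinates are from the bounding-box lower-left.
Bottom flange: 6 × 0.5, A = 3 in², y = 0.25 in, Ī = 0.0625 in⁴.
Web: 0.8 × 12.4, A = 9.92 in², y = 6.7 in, Ī = 127.108 in⁴.
Top flange: 6 × 0.5, A = 3 in², y = 13.15 in, Ī = 0.0625 in⁴.
Hole (subtracted): ⌀0.3, A = 0.0706858 in², y = 6.7 in, Ī = 0.000397608 in⁴.
By symmetry the centroid is at mid-height, ȳ = 6.7 in.
Transfer each piece to the horizontal axis through the centroid using Ī + A·d² with d = y − 6.7:
  bottom flange: d = -6.45 in → contributes +124.87 in⁴
  web: d = 0 in → contributes +127.108 in⁴
  top flange: d = 6.45 in → contributes +124.87 in⁴
  hole: d = 0 in → contributes −0.000397608 in⁴
Total I = 376.848 in⁴.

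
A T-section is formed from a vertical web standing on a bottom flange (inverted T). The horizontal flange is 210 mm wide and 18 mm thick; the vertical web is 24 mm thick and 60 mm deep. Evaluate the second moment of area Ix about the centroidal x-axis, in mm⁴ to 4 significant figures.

Ix ≈ 2.120 × 10⁶ mm⁴

Break the section into simple shapes (no overlaps), measuring from the bottom-left corner of the bounding box.
Flange: 210 × 18, A = 3 780 mm², y = 9 mm, Ī = 102 060 mm⁴.
Web: 24 × 60, A = 1 440 mm², y = 48 mm, Ī = 432 000 mm⁴.
Centroid: ȳ = ΣA·y / ΣA = 19.7586 mm.
Transfer each piece to the centroidal x-axis using Ī + A·d² with d = y − 19.7586:
  flange: d = -10.7586 mm → contributes +539 587 mm⁴
  web: d = 28.2414 mm → contributes +1 580 509 mm⁴
Total I = 2 120 096 mm⁴.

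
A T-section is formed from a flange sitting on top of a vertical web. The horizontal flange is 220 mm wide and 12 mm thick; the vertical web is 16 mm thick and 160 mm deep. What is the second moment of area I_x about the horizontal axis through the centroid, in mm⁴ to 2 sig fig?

I_x ≈ 1.5 × 10⁷ mm⁴

Split into non-overlapping primitives; take the origin at the lower-left of the bounding box.
Flange: 220 × 12, A = 2 640 mm², y = 166 mm, Ī = 31 680 mm⁴.
Web: 16 × 160, A = 2 560 mm², y = 80 mm, Ī = 5 461 333 mm⁴.
Centroid: ȳ = ΣA·y / ΣA = 123.7 mm.
Transfer each piece to the horizontal axis through the centroid using Ī + A·d² with d = y − 123.7:
  flange: d = 42.34 mm → contributes +4 764 000 mm⁴
  web: d = -43.66 mm → contributes +10 341 538 mm⁴
Total I = 15 105 538 mm⁴.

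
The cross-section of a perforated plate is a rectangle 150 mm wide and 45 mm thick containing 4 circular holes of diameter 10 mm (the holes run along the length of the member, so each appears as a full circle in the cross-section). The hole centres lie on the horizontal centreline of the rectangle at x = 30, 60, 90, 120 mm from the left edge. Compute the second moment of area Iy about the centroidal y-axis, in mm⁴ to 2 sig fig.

Treat the section as a set of non-overlapping primitives; coordinates are from the bounding-box lower-left.
Plate: 150 × 45, A = 6 750 mm², x = 75 mm, Ī = 12 656 250 mm⁴.
Hole 1 (subtracted): ⌀10, A = 78.54 mm², x = 30 mm, Ī = 490.9 mm⁴.
Hole 2 (subtracted): ⌀10, A = 78.54 mm², x = 60 mm, Ī = 490.9 mm⁴.
Hole 3 (subtracted): ⌀10, A = 78.54 mm², x = 90 mm, Ī = 490.9 mm⁴.
Hole 4 (subtracted): ⌀10, A = 78.54 mm², x = 120 mm, Ī = 490.9 mm⁴.
By symmetry the centroid is at mid-width, x̄ = 75 mm.
Transfer each piece to the centroidal y-axis using Ī + A·d² with d = x − 75:
  plate: d = 0 mm → contributes +12 656 250 mm⁴
  hole 1: d = -45 mm → contributes −159 534 mm⁴
  hole 2: d = -15 mm → contributes −18 162 mm⁴
  hole 3: d = 15 mm → contributes −18 162 mm⁴
  hole 4: d = 45 mm → contributes −159 534 mm⁴
Total I = 12 300 857 mm⁴.

Iy ≈ 1.2 × 10⁷ mm⁴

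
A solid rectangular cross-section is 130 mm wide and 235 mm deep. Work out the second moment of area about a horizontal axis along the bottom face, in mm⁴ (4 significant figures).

The section: 130 × 235, A = 30 550 mm², y = 117.5 mm, Ī = 140 593 646 mm⁴.
Transfer it to a horizontal axis along the bottom face using Ī + A·d² with d = y − 0:
  the section: d = 117.5 mm → contributes +562 374 583 mm⁴
Total I = 562 374 583 mm⁴.

I_base ≈ 5.624 × 10⁸ mm⁴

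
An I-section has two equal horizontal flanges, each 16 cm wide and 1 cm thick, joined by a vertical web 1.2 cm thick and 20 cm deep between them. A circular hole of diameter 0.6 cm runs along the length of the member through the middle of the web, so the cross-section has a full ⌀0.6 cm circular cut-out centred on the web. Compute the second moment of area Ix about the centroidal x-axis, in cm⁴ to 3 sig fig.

Break the section into simple shapes (no overlaps), measuring from the bottom-left corner of the bounding box.
Bottom flange: 16 × 1, A = 16 cm², y = 0.5 cm, Ī = 1.3333 cm⁴.
Web: 1.2 × 20, A = 24 cm², y = 11 cm, Ī = 800 cm⁴.
Top flange: 16 × 1, A = 16 cm², y = 21.5 cm, Ī = 1.3333 cm⁴.
Hole (subtracted): ⌀0.6, A = 0.28274 cm², y = 11 cm, Ī = 0.0063617 cm⁴.
By symmetry the centroid is at mid-height, ȳ = 11 cm.
Transfer each piece to the centroidal x-axis using Ī + A·d² with d = y − 11:
  bottom flange: d = -10.5 cm → contributes +1765.3 cm⁴
  web: d = 0 cm → contributes +800 cm⁴
  top flange: d = 10.5 cm → contributes +1765.3 cm⁴
  hole: d = 0 cm → contributes −0.0063617 cm⁴
Total I = 4330.7 cm⁴.

Ix ≈ 4330 cm⁴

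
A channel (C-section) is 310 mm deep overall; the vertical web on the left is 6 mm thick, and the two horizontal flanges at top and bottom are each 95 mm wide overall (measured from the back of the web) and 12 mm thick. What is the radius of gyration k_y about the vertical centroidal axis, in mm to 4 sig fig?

Treat the section as a set of non-overlapping primitives; coordinates are from the bounding-box lower-left.
Web: 6 × 310, A = 1 860 mm², x = 3 mm, Ī = 5 580 mm⁴.
Top flange (beyond web): 89 × 12, A = 1 068 mm², x = 50.5 mm, Ī = 704 969 mm⁴.
Bottom flange (beyond web): 89 × 12, A = 1 068 mm², x = 50.5 mm, Ī = 704 969 mm⁴.
Centroid: x̄ = ΣA·x / ΣA = 28.3904 mm.
Transfer each piece to the vertical centroidal axis using Ī + A·d² with d = x − 28.3904:
  web: d = -25.3904 mm → contributes +1 204 670 mm⁴
  top flange (beyond web): d = 22.1096 mm → contributes +1 227 045 mm⁴
  bottom flange (beyond web): d = 22.1096 mm → contributes +1 227 045 mm⁴
Total I = 3 658 759 mm⁴.
Radius of gyration: k = √(I/A) = √(3 658 759 / 3 996) = 30.259 mm.

k_y ≈ 30.26 mm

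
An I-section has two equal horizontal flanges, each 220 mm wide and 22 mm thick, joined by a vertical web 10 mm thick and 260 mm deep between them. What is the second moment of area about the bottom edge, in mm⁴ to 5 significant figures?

I_base ≈ 4.9120 × 10⁸ mm⁴

Break the section into simple shapes (no overlaps), measuring from the bottom-left corner of the bounding box.
Bottom flange: 220 × 22, A = 4 840 mm², y = 11 mm, Ī = 195213.3 mm⁴.
Web: 10 × 260, A = 2 600 mm², y = 152 mm, Ī = 14 646 667 mm⁴.
Top flange: 220 × 22, A = 4 840 mm², y = 293 mm, Ī = 195213.3 mm⁴.
Transfer each piece to the bottom edge using Ī + A·d² with d = y − 0:
  bottom flange: d = 11 mm → contributes +780853.3 mm⁴
  web: d = 152 mm → contributes +74 717 067 mm⁴
  top flange: d = 293 mm → contributes +415 704 373 mm⁴
Total I = 491 202 293 mm⁴.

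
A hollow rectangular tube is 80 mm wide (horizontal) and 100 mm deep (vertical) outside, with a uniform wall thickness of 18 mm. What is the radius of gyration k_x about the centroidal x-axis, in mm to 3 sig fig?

Decompose the section into non-overlapping parts with the origin at the bottom-left of its bounding rectangle.
Outer rectangle: 80 × 100, A = 8 000 mm², y = 50 mm, Ī = 6 666 667 mm⁴.
Inner void (subtracted): 44 × 64, A = 2 816 mm², y = 50 mm, Ī = 961 195 mm⁴.
By symmetry the centroid is at mid-height, ȳ = 50 mm.
All pieces are centred on the centroidal x-axis, so I = ΣĪ (holes subtracted) = 5 705 472 mm⁴.
Radius of gyration: k = √(I/A) = √(5 705 472 / 5 184) = 33.175 mm.

k_x ≈ 33.2 mm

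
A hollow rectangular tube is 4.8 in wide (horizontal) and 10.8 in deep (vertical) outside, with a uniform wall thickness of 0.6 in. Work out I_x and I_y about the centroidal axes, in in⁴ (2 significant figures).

I_x ≈ 240 in⁴, I_y ≈ 62 in⁴

Break the section into simple shapes (no overlaps), measuring from the bottom-left corner of the bounding box.
Outer rectangle: 4.8 × 10.8, A = 51.84 in², y = 5.4 in, Ī = 503.9 in⁴.
Inner void (subtracted): 3.6 × 9.6, A = 34.56 in², y = 5.4 in, Ī = 265.4 in⁴.
By symmetry the centroid is at mid-height, ȳ = 5.4 in.
All pieces are centred on the centroidal x-axis, so I = ΣĪ (holes subtracted) = 238.5 in⁴.
Repeating about the centroidal y-axis gives I_y = 62.21 in⁴.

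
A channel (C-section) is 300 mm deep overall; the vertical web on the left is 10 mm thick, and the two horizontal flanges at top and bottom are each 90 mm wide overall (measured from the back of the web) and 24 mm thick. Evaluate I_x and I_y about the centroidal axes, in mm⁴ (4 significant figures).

Treat the section as a set of non-overlapping primitives; coordinates are from the bounding-box lower-left.
Web: 10 × 300, A = 3 000 mm², y = 150 mm, Ī = 22 500 000 mm⁴.
Top flange (beyond web): 80 × 24, A = 1 920 mm², y = 288 mm, Ī = 92 160 mm⁴.
Bottom flange (beyond web): 80 × 24, A = 1 920 mm², y = 12 mm, Ī = 92 160 mm⁴.
By symmetry the centroid is at mid-height, ȳ = 150 mm.
Transfer each piece to the centroidal x-axis using Ī + A·d² with d = y − 150:
  web: d = 0 mm → contributes +22 500 000 mm⁴
  top flange (beyond web): d = 138 mm → contributes +36 656 640 mm⁴
  bottom flange (beyond web): d = -138 mm → contributes +36 656 640 mm⁴
Total I = 95 813 280 mm⁴.
For the y-axis: x̄ = 30.2632 mm.
Repeating about the centroidal y-axis gives I_y = 5 483 526 mm⁴.

I_x ≈ 9.581 × 10⁷ mm⁴, I_y ≈ 5.484 × 10⁶ mm⁴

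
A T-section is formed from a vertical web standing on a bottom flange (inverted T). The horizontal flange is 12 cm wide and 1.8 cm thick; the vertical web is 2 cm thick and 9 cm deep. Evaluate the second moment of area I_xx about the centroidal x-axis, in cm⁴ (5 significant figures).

Split into non-overlapping primitives; take the origin at the lower-left of the bounding box.
Flange: 12 × 1.8, A = 21.6 cm², y = 0.9 cm, Ī = 5.832 cm⁴.
Web: 2 × 9, A = 18 cm², y = 6.3 cm, Ī = 121.5 cm⁴.
Centroid: ȳ = ΣA·y / ΣA = 3.354545 cm.
Transfer each piece to the centroidal x-axis using Ī + A·d² with d = y − 3.354545:
  flange: d = -2.454545 cm → contributes +135.9675 cm⁴
  web: d = 2.945455 cm → contributes +277.6626 cm⁴
Total I = 413.6302 cm⁴.

I_xx ≈ 413.63 cm⁴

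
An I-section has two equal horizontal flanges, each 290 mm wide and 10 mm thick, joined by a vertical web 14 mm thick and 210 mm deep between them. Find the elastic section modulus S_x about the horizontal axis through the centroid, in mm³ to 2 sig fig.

Decompose the section into non-overlapping parts with the origin at the bottom-left of its bounding rectangle.
Bottom flange: 290 × 10, A = 2 900 mm², y = 5 mm, Ī = 24 167 mm⁴.
Web: 14 × 210, A = 2 940 mm², y = 115 mm, Ī = 10 804 500 mm⁴.
Top flange: 290 × 10, A = 2 900 mm², y = 225 mm, Ī = 24 167 mm⁴.
By symmetry the centroid is at mid-height, ȳ = 115 mm.
Transfer each piece to the horizontal axis through the centroid using Ī + A·d² with d = y − 115:
  bottom flange: d = -110 mm → contributes +35 114 167 mm⁴
  web: d = 0 mm → contributes +10 804 500 mm⁴
  top flange: d = 110 mm → contributes +35 114 167 mm⁴
Total I = 81 032 833 mm⁴.
Extreme fibre distance c = 115 mm; S = I/c = 704 633 mm³.

S_x ≈ 7.0 × 10⁵ mm³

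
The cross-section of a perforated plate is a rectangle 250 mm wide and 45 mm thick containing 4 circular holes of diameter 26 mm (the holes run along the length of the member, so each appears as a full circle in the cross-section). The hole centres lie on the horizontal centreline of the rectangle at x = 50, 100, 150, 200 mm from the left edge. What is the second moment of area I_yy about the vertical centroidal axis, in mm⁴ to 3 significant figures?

I_yy ≈ 5.19 × 10⁷ mm⁴

Split into non-overlapping primitives; take the origin at the lower-left of the bounding box.
Plate: 250 × 45, A = 11 250 mm², x = 125 mm, Ī = 58 593 750 mm⁴.
Hole 1 (subtracted): ⌀26, A = 530.93 mm², x = 50 mm, Ī = 22 432 mm⁴.
Hole 2 (subtracted): ⌀26, A = 530.93 mm², x = 100 mm, Ī = 22 432 mm⁴.
Hole 3 (subtracted): ⌀26, A = 530.93 mm², x = 150 mm, Ī = 22 432 mm⁴.
Hole 4 (subtracted): ⌀26, A = 530.93 mm², x = 200 mm, Ī = 22 432 mm⁴.
By symmetry the centroid is at mid-width, x̄ = 125 mm.
Transfer each piece to the vertical centroidal axis using Ī + A·d² with d = x − 125:
  plate: d = 0 mm → contributes +58 593 750 mm⁴
  hole 1: d = -75 mm → contributes −3 008 908 mm⁴
  hole 2: d = -25 mm → contributes −354 262 mm⁴
  hole 3: d = 25 mm → contributes −354 262 mm⁴
  hole 4: d = 75 mm → contributes −3 008 908 mm⁴
Total I = 51 867 408 mm⁴.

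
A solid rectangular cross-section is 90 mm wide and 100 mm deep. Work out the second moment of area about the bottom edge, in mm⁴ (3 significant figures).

I_base ≈ 3.00 × 10⁷ mm⁴

The section: 90 × 100, A = 9 000 mm², y = 50 mm, Ī = 7 500 000 mm⁴.
Transfer it to the base of the section using Ī + A·d² with d = y − 0:
  the section: d = 50 mm → contributes +30 000 000 mm⁴
Total I = 30 000 000 mm⁴.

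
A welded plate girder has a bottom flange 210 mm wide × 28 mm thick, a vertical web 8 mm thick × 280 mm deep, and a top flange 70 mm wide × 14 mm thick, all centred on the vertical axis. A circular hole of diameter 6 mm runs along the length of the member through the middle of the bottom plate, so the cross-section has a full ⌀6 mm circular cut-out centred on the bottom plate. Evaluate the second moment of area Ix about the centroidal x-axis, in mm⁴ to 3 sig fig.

Ix ≈ 1.12 × 10⁸ mm⁴

Break the section into simple shapes (no overlaps), measuring from the bottom-left corner of the bounding box.
Bottom plate: 210 × 28, A = 5 880 mm², y = 14 mm, Ī = 384 160 mm⁴.
Web plate: 8 × 280, A = 2 240 mm², y = 168 mm, Ī = 14 634 667 mm⁴.
Top plate: 70 × 14, A = 980 mm², y = 315 mm, Ī = 16 007 mm⁴.
Hole (subtracted): ⌀6, A = 28.274 mm², y = 14 mm, Ī = 63.617 mm⁴.
Centroid: ȳ = ΣA·y / ΣA = 84.542 mm.
Transfer each piece to the centroidal x-axis using Ī + A·d² with d = y − 84.542:
  bottom plate: d = -70.542 mm → contributes +29 644 275 mm⁴
  web plate: d = 83.458 mm → contributes +30 236 703 mm⁴
  top plate: d = 230.46 mm → contributes +52 064 563 mm⁴
  hole: d = -70.542 mm → contributes −140 763 mm⁴
Total I = 111 804 778 mm⁴.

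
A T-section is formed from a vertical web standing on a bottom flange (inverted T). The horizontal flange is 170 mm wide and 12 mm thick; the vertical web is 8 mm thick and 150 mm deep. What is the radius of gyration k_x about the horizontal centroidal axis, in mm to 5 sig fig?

k_x ≈ 47.244 mm

Treat the section as a set of non-overlapping primitives; coordinates are from the bounding-box lower-left.
Flange: 170 × 12, A = 2 040 mm², y = 6 mm, Ī = 24 480 mm⁴.
Web: 8 × 150, A = 1 200 mm², y = 87 mm, Ī = 2 250 000 mm⁴.
Centroid: ȳ = ΣA·y / ΣA = 36 mm.
Transfer each piece to the horizontal centroidal axis using Ī + A·d² with d = y − 36:
  flange: d = -30 mm → contributes +1 860 480 mm⁴
  web: d = 51 mm → contributes +5 371 200 mm⁴
Total I = 7 231 680 mm⁴.
Radius of gyration: k = √(I/A) = √(7 231 680 / 3 240) = 47.24405 mm.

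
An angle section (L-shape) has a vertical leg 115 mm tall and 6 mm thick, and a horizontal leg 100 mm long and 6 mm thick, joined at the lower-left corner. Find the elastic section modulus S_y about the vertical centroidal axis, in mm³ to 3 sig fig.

Treat the section as a set of non-overlapping primitives; coordinates are from the bounding-box lower-left.
Vertical leg: 6 × 115, A = 690 mm², x = 3 mm, Ī = 2 070 mm⁴.
Horizontal leg (remainder): 94 × 6, A = 564 mm², x = 53 mm, Ī = 415 292 mm⁴.
Centroid: x̄ = ΣA·x / ΣA = 25.488 mm.
Transfer each piece to the vertical centroidal axis using Ī + A·d² with d = x − 25.488:
  vertical leg: d = -22.488 mm → contributes +351 011 mm⁴
  horizontal leg (remainder): d = 27.512 mm → contributes +842 188 mm⁴
Total I = 1 193 199 mm⁴.
Extreme fibre distance c = 74.512 mm; S = I/c = 16 014 mm³.

S_y ≈ 1.60 × 10⁴ mm³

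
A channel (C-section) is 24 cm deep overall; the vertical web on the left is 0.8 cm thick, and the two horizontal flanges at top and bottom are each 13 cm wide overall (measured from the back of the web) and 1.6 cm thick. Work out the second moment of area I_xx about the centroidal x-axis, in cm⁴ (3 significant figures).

Decompose the section into non-overlapping parts with the origin at the bottom-left of its bounding rectangle.
Web: 0.8 × 24, A = 19.2 cm², y = 12 cm, Ī = 921.6 cm⁴.
Top flange (beyond web): 12.2 × 1.6, A = 19.52 cm², y = 23.2 cm, Ī = 4.1643 cm⁴.
Bottom flange (beyond web): 12.2 × 1.6, A = 19.52 cm², y = 0.8 cm, Ī = 4.1643 cm⁴.
By symmetry the centroid is at mid-height, ȳ = 12 cm.
Transfer each piece to the centroidal x-axis using Ī + A·d² with d = y − 12:
  web: d = 0 cm → contributes +921.6 cm⁴
  top flange (beyond web): d = 11.2 cm → contributes +2452.8 cm⁴
  bottom flange (beyond web): d = -11.2 cm → contributes +2452.8 cm⁴
Total I = 5827.1 cm⁴.

I_xx ≈ 5830 cm⁴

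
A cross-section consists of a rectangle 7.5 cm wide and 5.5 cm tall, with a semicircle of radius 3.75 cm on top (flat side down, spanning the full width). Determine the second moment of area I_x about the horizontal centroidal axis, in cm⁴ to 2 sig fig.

Decompose the section into non-overlapping parts with the origin at the bottom-left of its bounding rectangle.
Rectangular body: 7.5 × 5.5, A = 41.25 cm², y = 2.75 cm, Ī = 104 cm⁴.
Semicircular cap: semicircle r = 3.75, A = 22.09 cm², y = 7.092 cm, Ī = 21.7 cm⁴.
Centroid: ȳ = ΣA·y / ΣA = 4.264 cm.
Transfer each piece to the horizontal centroidal axis using Ī + A·d² with d = y − 4.264:
  rectangular body: d = -1.514 cm → contributes +198.5 cm⁴
  semicircular cap: d = 2.827 cm → contributes +198.3 cm⁴
Total I = 396.8 cm⁴.

I_x ≈ 400 cm⁴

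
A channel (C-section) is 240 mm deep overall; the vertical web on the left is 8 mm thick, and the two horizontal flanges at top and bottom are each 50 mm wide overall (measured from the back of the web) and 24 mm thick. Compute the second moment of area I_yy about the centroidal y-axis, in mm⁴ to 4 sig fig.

Split into non-overlapping primitives; take the origin at the lower-left of the bounding box.
Web: 8 × 240, A = 1 920 mm², x = 4 mm, Ī = 10 240 mm⁴.
Top flange (beyond web): 42 × 24, A = 1 008 mm², x = 29 mm, Ī = 148 176 mm⁴.
Bottom flange (beyond web): 42 × 24, A = 1 008 mm², x = 29 mm, Ī = 148 176 mm⁴.
Centroid: x̄ = ΣA·x / ΣA = 16.8049 mm.
Transfer each piece to the centroidal y-axis using Ī + A·d² with d = x − 16.8049:
  web: d = -12.8049 mm → contributes +325 053 mm⁴
  top flange (beyond web): d = 12.1951 mm → contributes +298 087 mm⁴
  bottom flange (beyond web): d = 12.1951 mm → contributes +298 087 mm⁴
Total I = 921 226 mm⁴.

I_yy ≈ 9.212 × 10⁵ mm⁴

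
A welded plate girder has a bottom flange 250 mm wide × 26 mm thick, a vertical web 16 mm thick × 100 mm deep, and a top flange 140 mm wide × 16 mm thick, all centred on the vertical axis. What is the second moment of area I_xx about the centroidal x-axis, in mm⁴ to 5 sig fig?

I_xx ≈ 2.7522 × 10⁷ mm⁴

Treat the section as a set of non-overlapping primitives; coordinates are from the bounding-box lower-left.
Bottom plate: 250 × 26, A = 6 500 mm², y = 13 mm, Ī = 366166.7 mm⁴.
Web plate: 16 × 100, A = 1 600 mm², y = 76 mm, Ī = 1 333 333 mm⁴.
Top plate: 140 × 16, A = 2 240 mm², y = 134 mm, Ī = 47786.67 mm⁴.
Centroid: ȳ = ΣA·y / ΣA = 48.96132 mm.
Transfer each piece to the centroidal x-axis using Ī + A·d² with d = y − 48.96132:
  bottom plate: d = -35.96132 mm → contributes +8 772 072 mm⁴
  web plate: d = 27.03868 mm → contributes +2 503 078 mm⁴
  top plate: d = 85.03868 mm → contributes +16 246 521 mm⁴
Total I = 27 521 671 mm⁴.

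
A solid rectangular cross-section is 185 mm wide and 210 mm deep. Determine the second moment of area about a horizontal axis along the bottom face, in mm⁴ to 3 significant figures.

The section: 185 × 210, A = 38 850 mm², y = 105 mm, Ī = 142 773 750 mm⁴.
Transfer it to the base of the section using Ī + A·d² with d = y − 0:
  the section: d = 105 mm → contributes +571 095 000 mm⁴
Total I = 571 095 000 mm⁴.

I_base ≈ 5.71 × 10⁸ mm⁴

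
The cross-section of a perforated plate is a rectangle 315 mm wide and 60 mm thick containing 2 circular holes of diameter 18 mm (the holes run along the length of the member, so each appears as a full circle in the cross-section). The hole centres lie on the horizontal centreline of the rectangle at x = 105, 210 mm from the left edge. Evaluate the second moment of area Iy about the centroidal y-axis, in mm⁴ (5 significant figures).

Iy ≈ 1.5487 × 10⁸ mm⁴

Break the section into simple shapes (no overlaps), measuring from the bottom-left corner of the bounding box.
Plate: 315 × 60, A = 18 900 mm², x = 157.5 mm, Ī = 156 279 375 mm⁴.
Hole 1 (subtracted): ⌀18, A = 254.469 mm², x = 105 mm, Ī = 5152.997 mm⁴.
Hole 2 (subtracted): ⌀18, A = 254.469 mm², x = 210 mm, Ī = 5152.997 mm⁴.
By symmetry the centroid is at mid-width, x̄ = 157.5 mm.
Transfer each piece to the centroidal y-axis using Ī + A·d² with d = x − 157.5:
  plate: d = 0 mm → contributes +156 279 375 mm⁴
  hole 1: d = -52.5 mm → contributes −706533.2 mm⁴
  hole 2: d = 52.5 mm → contributes −706533.2 mm⁴
Total I = 154 866 309 mm⁴.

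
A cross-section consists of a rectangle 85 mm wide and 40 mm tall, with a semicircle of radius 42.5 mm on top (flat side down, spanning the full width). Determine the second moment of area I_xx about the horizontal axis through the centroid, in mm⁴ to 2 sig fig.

I_xx ≈ 3.0 × 10⁶ mm⁴

Treat the section as a set of non-overlapping primitives; coordinates are from the bounding-box lower-left.
Rectangular body: 85 × 40, A = 3 400 mm², y = 20 mm, Ī = 453 333 mm⁴.
Semicircular cap: semicircle r = 42.5, A = 2 837 mm², y = 58.04 mm, Ī = 358 086 mm⁴.
Centroid: ȳ = ΣA·y / ΣA = 37.3 mm.
Transfer each piece to the horizontal axis through the centroid using Ī + A·d² with d = y − 37.3:
  rectangular body: d = -17.3 mm → contributes +1 471 252 mm⁴
  semicircular cap: d = 20.73 mm → contributes +1 577 903 mm⁴
Total I = 3 049 155 mm⁴.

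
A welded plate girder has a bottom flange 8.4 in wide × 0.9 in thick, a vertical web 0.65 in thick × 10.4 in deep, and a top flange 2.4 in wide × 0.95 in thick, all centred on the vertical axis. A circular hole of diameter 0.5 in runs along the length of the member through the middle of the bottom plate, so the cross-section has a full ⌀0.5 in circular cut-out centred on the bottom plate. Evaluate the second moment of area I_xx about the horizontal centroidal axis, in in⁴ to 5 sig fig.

Break the section into simple shapes (no overlaps), measuring from the bottom-left corner of the bounding box.
Bottom plate: 8.4 × 0.9, A = 7.56 in², y = 0.45 in, Ī = 0.5103 in⁴.
Web plate: 0.65 × 10.4, A = 6.76 in², y = 6.1 in, Ī = 60.93013 in⁴.
Top plate: 2.4 × 0.95, A = 2.28 in², y = 11.775 in, Ī = 0.171475 in⁴.
Hole (subtracted): ⌀0.5, A = 0.1963495 in², y = 0.45 in, Ī = 0.003067962 in⁴.
Centroid: ȳ = ΣA·y / ΣA = 4.352485 in.
Transfer each piece to the horizontal centroidal axis using Ī + A·d² with d = y − 4.352485:
  bottom plate: d = -3.902485 in → contributes +115.6445 in⁴
  web plate: d = 1.747515 in → contributes +81.57388 in⁴
  top plate: d = 7.422515 in → contributes +125.7852 in⁴
  hole: d = -3.902485 in → contributes −2.993352 in⁴
Total I = 320.0102 in⁴.

I_xx ≈ 320.01 in⁴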